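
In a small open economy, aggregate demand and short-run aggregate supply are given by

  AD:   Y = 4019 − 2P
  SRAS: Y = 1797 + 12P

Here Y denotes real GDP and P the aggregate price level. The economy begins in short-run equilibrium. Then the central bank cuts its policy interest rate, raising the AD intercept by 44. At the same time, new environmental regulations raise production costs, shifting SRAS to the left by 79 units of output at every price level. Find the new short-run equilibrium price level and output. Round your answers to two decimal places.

After both shocks: AD is Y = 4063 − 2P and SRAS is Y = 1718 + 12P.
Setting them equal: 2345 = 14P, so P = 167.50.
Substituting into AD, Y = 3728.00.

P = 167.50, Y = 3728.00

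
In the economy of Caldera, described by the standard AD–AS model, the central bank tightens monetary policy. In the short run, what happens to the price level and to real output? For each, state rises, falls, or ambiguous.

Price level: falls; output: falls

This is a negative demand shock: AD shifts left.
Moving along the upward-sloping SRAS curve, P falls and Y falls.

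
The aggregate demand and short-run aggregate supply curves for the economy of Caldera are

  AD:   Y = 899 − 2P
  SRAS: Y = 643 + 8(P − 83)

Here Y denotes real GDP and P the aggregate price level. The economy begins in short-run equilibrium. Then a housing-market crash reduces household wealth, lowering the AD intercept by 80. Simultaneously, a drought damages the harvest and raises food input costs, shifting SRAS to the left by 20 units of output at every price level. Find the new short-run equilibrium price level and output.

P = 86, Y = 647

After both shocks: AD is Y = 819 − 2P and SRAS is Y = 8P − 41.
Setting them equal: 860 = 10P, so P = 86.
Y = 819 − 2·86 = 647.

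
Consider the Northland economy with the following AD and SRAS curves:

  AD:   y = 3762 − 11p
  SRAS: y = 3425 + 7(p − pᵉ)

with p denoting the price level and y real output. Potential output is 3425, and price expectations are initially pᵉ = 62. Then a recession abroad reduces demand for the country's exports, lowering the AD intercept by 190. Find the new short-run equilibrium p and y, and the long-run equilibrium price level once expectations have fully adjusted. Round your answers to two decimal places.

AD shifts left: new AD is y = 3572 − 11p. With pᵉ = 62, SRAS is y = 2991 + 7p.
Short run: 3572 − 11p = 2991 + 7p gives 581 = 18p, so p = 32.28 and y = 3572 − 11p = 3216.94.
y = 3216.94 is below potential 3425; expectations adjust and SRAS shifts right until y = 3425.
Long run: on the new AD curve, 3425 = 3572 − 11p gives p = 13.36.

Short run: p = 32.28, y = 3216.94. Long run: p = 13.36.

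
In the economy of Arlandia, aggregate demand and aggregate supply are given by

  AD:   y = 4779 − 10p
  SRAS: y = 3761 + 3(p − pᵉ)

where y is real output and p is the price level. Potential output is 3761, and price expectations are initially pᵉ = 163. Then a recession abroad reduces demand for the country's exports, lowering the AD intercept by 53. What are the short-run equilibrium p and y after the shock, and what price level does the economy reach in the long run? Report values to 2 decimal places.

Short run: p = 111.85, y = 3607.54. Long run: p = 96.50.

AD shifts left: new AD is y = 4726 − 10p. With pᵉ = 163, SRAS is y = 3272 + 3p.
Short run: 4726 − 10p = 3272 + 3p gives 1454 = 13p, so p = 111.85 and y = 4726 − 10p = 3607.54.
y = 3607.54 is below potential 3761; expectations adjust and SRAS shifts right until y = 3761.
Long run: on the new AD curve, 3761 = 4726 − 10p gives p = 96.50.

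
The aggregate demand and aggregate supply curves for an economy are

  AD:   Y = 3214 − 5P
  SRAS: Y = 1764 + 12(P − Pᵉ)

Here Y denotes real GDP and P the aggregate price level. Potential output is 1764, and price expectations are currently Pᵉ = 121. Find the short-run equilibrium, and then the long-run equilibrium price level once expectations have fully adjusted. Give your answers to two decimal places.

Short run: P = 170.71, Y = 2360.47. Long run: P = 290.00.

Short run: with Pᵉ = 121, SRAS is Y = 312 + 12P. Setting AD = SRAS gives 2902 = 17P, so P = 170.71 and Y = 3214 − 5P = 2360.47.
Output 2360.47 is above potential 1764, so over time expected prices rise and SRAS shifts left until Y returns to 1764.
Long run: Y = 1764 on the AD curve gives 1764 = 3214 − 5P, so P = 290.00.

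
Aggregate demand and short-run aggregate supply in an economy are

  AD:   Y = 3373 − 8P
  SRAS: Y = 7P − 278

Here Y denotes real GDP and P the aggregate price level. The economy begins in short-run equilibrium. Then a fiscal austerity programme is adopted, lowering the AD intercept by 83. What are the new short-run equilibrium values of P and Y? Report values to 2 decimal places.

This is a negative demand shock: AD shifts left.
New AD: Y = 3290 − 8P.
Set AD = SRAS: 3290 − 8P = 7P − 278, so 3568 = 15P and P = 237.87.
Substituting into AD, Y = 1387.07.

P = 237.87, Y = 1387.07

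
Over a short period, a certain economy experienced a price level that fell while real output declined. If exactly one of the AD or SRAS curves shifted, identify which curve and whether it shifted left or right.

AD shifted left

P fell and Y fell. An AD shift moves P and Y in the same direction; an SRAS shift moves them in opposite directions.
Here P and Y moved in the same direction, so the AD curve shifted.
Since Y fell, AD shifted left.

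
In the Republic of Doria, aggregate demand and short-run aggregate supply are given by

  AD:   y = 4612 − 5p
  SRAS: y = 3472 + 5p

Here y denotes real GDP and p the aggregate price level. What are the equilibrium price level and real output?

Set AD = SRAS: 4612 − 5p = 3472 + 5p, so 1140 = 10p and p = 114.
Then y = 4612 − 5·114 = 4042.

p = 114, y = 4042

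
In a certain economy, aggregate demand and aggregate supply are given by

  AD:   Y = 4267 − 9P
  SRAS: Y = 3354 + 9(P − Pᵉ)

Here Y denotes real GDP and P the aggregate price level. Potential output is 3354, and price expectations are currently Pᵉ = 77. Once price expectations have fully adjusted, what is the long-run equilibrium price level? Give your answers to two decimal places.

Short run: with Pᵉ = 77, SRAS is Y = 2661 + 9P. Setting AD = SRAS gives 1606 = 18P, so P = 89.22 and Y = 4267 − 9P = 3464.00.
Output 3464.00 is above potential 3354, so over time expected prices rise and SRAS shifts left until Y returns to 3354.
Long run: Y = 3354 on the AD curve gives 3354 = 4267 − 9P, so P = 101.44.

Long-run P = 101.44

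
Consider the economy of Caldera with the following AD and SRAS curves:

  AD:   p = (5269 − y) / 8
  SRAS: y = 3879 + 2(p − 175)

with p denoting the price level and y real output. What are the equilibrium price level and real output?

Write SRAS as y = 3879 + 2p − 350 = 3529 + 2p.
Rearrange AD to y = 5269 − 8p.
Set AD = SRAS: 5269 − 8p = 3529 + 2p, so 1740 = 10p and p = 174.
Then y = 5269 − 8·174 = 3877.

p = 174, y = 3877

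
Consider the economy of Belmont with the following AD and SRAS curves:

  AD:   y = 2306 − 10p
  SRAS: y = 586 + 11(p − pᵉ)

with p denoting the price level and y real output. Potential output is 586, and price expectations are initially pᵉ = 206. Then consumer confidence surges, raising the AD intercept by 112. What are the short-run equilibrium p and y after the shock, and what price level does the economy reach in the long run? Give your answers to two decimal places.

AD shifts right: new AD is y = 2418 − 10p. With pᵉ = 206, SRAS is y = 11p − 1680.
Short run: 2418 − 10p = 11p − 1680 gives 4098 = 21p, so p = 195.14 and y = 2418 − 10p = 466.57.
y = 466.57 is below potential 586; expectations adjust and SRAS shifts right until y = 586.
Long run: on the new AD curve, 586 = 2418 − 10p gives p = 183.20.

Short run: p = 195.14, y = 466.57. Long run: p = 183.20.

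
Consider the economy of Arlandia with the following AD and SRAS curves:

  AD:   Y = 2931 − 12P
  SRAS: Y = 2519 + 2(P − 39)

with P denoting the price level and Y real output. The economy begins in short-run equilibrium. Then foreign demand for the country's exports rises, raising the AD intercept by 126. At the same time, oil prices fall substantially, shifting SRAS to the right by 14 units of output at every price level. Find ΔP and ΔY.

ΔP = +8, ΔY = +30

After both shocks: AD is Y = 3057 − 12P and SRAS is Y = 2455 + 2P.
Setting them equal: 602 = 14P, so P = 43.
Y = 3057 − 12·43 = 2541.
Initially P = 35, Y = 2511, so ΔP = +8 and ΔY = +30.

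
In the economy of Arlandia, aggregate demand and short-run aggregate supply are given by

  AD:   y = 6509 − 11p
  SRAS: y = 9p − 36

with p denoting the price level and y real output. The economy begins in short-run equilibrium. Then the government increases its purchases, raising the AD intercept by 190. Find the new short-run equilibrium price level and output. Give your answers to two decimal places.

This is a positive demand shock: AD shifts right.
New AD: y = 6699 − 11p.
Set AD = SRAS: 6699 − 11p = 9p − 36, so 6735 = 20p and p = 336.75.
Substituting into AD, y = 2994.75.

p = 336.75, y = 2994.75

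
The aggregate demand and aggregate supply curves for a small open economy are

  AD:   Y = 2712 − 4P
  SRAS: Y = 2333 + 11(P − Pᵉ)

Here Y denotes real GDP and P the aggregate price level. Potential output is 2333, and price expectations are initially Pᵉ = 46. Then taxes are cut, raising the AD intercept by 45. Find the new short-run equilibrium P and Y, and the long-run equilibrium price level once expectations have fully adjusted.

Short run: P = 62, Y = 2509. Long run: P = 106.

AD shifts right: new AD is Y = 2757 − 4P. With Pᵉ = 46, SRAS is Y = 1827 + 11P.
Short run: 2757 − 4P = 1827 + 11P gives 930 = 15P, so P = 62 and Y = 2757 − 4·62 = 2509.
Y = 2509 is above potential 2333; expectations adjust and SRAS shifts left until Y = 2333.
Long run: on the new AD curve, 2333 = 2757 − 4P gives P = 106.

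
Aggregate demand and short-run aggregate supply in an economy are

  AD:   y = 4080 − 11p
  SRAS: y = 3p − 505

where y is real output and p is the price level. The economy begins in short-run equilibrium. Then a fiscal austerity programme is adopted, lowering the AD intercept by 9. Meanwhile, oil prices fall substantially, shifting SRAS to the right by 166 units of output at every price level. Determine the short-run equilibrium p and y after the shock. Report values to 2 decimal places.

After both shocks: AD is y = 4071 − 11p and SRAS is y = 3p − 339.
Setting them equal: 4410 = 14p, so p = 315.00.
Substituting into AD, y = 606.00.

p = 315.00, y = 606.00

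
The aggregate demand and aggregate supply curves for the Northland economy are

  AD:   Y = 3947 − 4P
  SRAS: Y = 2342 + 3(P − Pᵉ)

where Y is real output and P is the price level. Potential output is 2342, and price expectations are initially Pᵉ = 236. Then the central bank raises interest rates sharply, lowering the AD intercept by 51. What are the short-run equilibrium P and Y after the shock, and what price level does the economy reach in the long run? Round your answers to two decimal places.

AD shifts left: new AD is Y = 3896 − 4P. With Pᵉ = 236, SRAS is Y = 1634 + 3P.
Short run: 3896 − 4P = 1634 + 3P gives 2262 = 7P, so P = 323.14 and Y = 3896 − 4P = 2603.43.
Y = 2603.43 is above potential 2342; expectations adjust and SRAS shifts left until Y = 2342.
Long run: on the new AD curve, 2342 = 3896 − 4P gives P = 388.50.

Short run: P = 323.14, Y = 2603.43. Long run: P = 388.50.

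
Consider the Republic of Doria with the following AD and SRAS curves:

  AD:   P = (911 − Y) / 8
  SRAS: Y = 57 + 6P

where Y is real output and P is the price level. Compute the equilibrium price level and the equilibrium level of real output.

Rearrange AD to Y = 911 − 8P.
Set AD = SRAS: 911 − 8P = 57 + 6P, so 854 = 14P and P = 61.
Then Y = 911 − 8·61 = 423.

P = 61, Y = 423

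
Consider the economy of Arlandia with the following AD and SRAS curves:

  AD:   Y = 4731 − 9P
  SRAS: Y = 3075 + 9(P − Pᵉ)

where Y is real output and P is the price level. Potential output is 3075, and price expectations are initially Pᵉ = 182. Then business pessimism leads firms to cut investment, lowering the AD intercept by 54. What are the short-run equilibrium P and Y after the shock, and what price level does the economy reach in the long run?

Short run: P = 180, Y = 3057. Long run: P = 178.

AD shifts left: new AD is Y = 4677 − 9P. With Pᵉ = 182, SRAS is Y = 1437 + 9P.
Short run: 4677 − 9P = 1437 + 9P gives 3240 = 18P, so P = 180 and Y = 4677 − 9·180 = 3057.
Y = 3057 is below potential 3075; expectations adjust and SRAS shifts right until Y = 3075.
Long run: on the new AD curve, 3075 = 4677 − 9P gives P = 178.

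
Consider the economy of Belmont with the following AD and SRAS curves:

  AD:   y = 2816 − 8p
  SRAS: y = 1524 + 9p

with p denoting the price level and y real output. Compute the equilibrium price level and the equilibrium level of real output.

Set AD = SRAS: 2816 − 8p = 1524 + 9p, so 1292 = 17p and p = 76.
Then y = 2816 − 8·76 = 2208.

p = 76, y = 2208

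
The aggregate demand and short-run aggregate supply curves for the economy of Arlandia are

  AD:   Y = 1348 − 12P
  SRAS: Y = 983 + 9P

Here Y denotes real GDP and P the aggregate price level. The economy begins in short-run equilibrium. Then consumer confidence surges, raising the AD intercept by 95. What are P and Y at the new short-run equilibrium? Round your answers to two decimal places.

This is a positive demand shock: AD shifts right.
New AD: Y = 1443 − 12P.
Set AD = SRAS: 1443 − 12P = 983 + 9P, so 460 = 21P and P = 21.90.
Substituting into AD, Y = 1180.14.

P = 21.90, Y = 1180.14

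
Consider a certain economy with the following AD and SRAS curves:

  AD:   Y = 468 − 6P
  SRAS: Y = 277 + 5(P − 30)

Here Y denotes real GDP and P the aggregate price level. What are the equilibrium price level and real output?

P = 31, Y = 282

Write SRAS as Y = 277 + 5P − 150 = 127 + 5P.
Set AD = SRAS: 468 − 6P = 127 + 5P, so 341 = 11P and P = 31.
Then Y = 468 − 6·31 = 282.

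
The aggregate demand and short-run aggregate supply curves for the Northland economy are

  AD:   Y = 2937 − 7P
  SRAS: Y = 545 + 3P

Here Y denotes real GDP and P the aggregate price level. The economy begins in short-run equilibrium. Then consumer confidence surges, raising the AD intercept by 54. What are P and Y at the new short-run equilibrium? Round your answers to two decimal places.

P = 244.60, Y = 1278.80

This is a positive demand shock: AD shifts right.
New AD: Y = 2991 − 7P.
Set AD = SRAS: 2991 − 7P = 545 + 3P, so 2446 = 10P and P = 244.60.
Substituting into AD, Y = 1278.80.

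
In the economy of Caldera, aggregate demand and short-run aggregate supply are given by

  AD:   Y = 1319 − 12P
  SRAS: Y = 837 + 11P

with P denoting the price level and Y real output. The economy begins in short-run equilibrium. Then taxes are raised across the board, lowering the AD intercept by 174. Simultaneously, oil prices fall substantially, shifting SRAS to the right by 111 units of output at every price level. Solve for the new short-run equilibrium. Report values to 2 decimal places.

After both shocks: AD is Y = 1145 − 12P and SRAS is Y = 948 + 11P.
Setting them equal: 197 = 23P, so P = 8.57.
Substituting into AD, Y = 1042.22.

P = 8.57, Y = 1042.22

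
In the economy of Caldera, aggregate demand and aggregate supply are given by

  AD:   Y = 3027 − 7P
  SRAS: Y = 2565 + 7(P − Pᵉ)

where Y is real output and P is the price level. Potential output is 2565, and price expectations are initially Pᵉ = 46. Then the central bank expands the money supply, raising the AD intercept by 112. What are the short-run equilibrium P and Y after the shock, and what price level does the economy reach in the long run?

Short run: P = 64, Y = 2691. Long run: P = 82.

AD shifts right: new AD is Y = 3139 − 7P. With Pᵉ = 46, SRAS is Y = 2243 + 7P.
Short run: 3139 − 7P = 2243 + 7P gives 896 = 14P, so P = 64 and Y = 3139 − 7·64 = 2691.
Y = 2691 is above potential 2565; expectations adjust and SRAS shifts left until Y = 2565.
Long run: on the new AD curve, 2565 = 3139 − 7P gives P = 82.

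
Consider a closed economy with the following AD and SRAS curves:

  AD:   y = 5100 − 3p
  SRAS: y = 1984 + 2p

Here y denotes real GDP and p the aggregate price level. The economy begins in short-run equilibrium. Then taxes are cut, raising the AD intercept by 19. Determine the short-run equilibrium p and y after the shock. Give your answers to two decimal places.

This is a positive demand shock: AD shifts right.
New AD: y = 5119 − 3p.
Set AD = SRAS: 5119 − 3p = 1984 + 2p, so 3135 = 5p and p = 627.00.
Substituting into AD, y = 3238.00.

p = 627.00, y = 3238.00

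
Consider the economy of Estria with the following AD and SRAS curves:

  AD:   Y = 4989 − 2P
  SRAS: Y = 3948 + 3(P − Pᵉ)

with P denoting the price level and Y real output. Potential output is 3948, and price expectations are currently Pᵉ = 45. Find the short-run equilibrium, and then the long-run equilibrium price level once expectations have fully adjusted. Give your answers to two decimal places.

Short run: P = 235.20, Y = 4518.60. Long run: P = 520.50.

Short run: with Pᵉ = 45, SRAS is Y = 3813 + 3P. Setting AD = SRAS gives 1176 = 5P, so P = 235.20 and Y = 4989 − 2P = 4518.60.
Output 4518.60 is above potential 3948, so over time expected prices rise and SRAS shifts left until Y returns to 3948.
Long run: Y = 3948 on the AD curve gives 3948 = 4989 − 2P, so P = 520.50.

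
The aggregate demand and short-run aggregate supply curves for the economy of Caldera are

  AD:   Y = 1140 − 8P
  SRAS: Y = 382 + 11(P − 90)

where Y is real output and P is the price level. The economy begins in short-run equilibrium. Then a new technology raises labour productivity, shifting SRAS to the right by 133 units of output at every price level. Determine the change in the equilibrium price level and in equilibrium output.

ΔP = -7, ΔY = +56

This is a positive supply shock: SRAS shifts right.
New SRAS: Y = 11P − 475.
Set AD = SRAS: 1140 − 8P = 11P − 475, so 1615 = 19P and P = 85.
Y = 1140 − 8·85 = 460.
Initially P = 92, Y = 404, so ΔP = -7 and ΔY = +56.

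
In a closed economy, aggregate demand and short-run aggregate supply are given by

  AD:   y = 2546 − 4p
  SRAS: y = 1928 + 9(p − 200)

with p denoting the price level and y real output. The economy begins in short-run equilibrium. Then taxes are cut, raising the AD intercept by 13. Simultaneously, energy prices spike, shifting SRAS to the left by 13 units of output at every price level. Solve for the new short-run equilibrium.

p = 188, y = 1807

After both shocks: AD is y = 2559 − 4p and SRAS is y = 115 + 9p.
Setting them equal: 2444 = 13p, so p = 188.
y = 2559 − 4·188 = 1807.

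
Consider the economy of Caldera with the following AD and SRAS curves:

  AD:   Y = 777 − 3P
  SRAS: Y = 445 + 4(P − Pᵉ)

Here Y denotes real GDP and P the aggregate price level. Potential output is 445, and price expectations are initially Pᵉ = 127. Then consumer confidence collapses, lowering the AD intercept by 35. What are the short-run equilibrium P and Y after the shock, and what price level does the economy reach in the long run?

AD shifts left: new AD is Y = 742 − 3P. With Pᵉ = 127, SRAS is Y = 4P − 63.
Short run: 742 − 3P = 4P − 63 gives 805 = 7P, so P = 115 and Y = 742 − 3·115 = 397.
Y = 397 is below potential 445; expectations adjust and SRAS shifts right until Y = 445.
Long run: on the new AD curve, 445 = 742 − 3P gives P = 99.

Short run: P = 115, Y = 397. Long run: P = 99.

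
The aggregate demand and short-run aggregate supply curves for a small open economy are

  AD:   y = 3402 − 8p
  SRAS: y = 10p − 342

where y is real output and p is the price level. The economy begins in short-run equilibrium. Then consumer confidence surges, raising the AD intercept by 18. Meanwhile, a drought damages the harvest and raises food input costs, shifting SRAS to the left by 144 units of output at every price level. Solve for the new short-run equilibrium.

p = 217, y = 1684

After both shocks: AD is y = 3420 − 8p and SRAS is y = 10p − 486.
Setting them equal: 3906 = 18p, so p = 217.
y = 3420 − 8·217 = 1684.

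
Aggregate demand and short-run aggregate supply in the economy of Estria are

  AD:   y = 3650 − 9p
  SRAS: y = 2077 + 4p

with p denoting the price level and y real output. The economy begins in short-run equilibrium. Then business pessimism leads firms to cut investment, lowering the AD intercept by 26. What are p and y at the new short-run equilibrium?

p = 119, y = 2553

This is a negative demand shock: AD shifts left.
New AD: y = 3624 − 9p.
Set AD = SRAS: 3624 − 9p = 2077 + 4p, so 1547 = 13p and p = 119.
y = 3624 − 9·119 = 2553.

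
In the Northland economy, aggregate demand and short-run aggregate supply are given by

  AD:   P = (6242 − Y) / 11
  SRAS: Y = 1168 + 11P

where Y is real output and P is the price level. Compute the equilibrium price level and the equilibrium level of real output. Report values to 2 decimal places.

Rearrange AD to Y = 6242 − 11P.
Set AD = SRAS: 6242 − 11P = 1168 + 11P, so 5074 = 22P and P = 230.64.
Substituting into AD, Y = 6242 − 11P = 3705.00.

P = 230.64, Y = 3705.00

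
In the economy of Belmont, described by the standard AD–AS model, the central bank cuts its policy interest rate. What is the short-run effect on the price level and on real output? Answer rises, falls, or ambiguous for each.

Price level: rises; output: rises

This is a positive demand shock: AD shifts right.
Moving along the upward-sloping SRAS curve, P rises and Y rises.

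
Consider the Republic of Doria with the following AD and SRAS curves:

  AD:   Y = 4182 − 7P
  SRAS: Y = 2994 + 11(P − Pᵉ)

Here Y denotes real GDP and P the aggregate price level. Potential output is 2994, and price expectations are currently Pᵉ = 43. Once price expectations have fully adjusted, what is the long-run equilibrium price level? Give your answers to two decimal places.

Long-run P = 169.71

Short run: with Pᵉ = 43, SRAS is Y = 2521 + 11P. Setting AD = SRAS gives 1661 = 18P, so P = 92.28 and Y = 4182 − 7P = 3536.06.
Output 3536.06 is above potential 2994, so over time expected prices rise and SRAS shifts left until Y returns to 2994.
Long run: Y = 2994 on the AD curve gives 2994 = 4182 − 7P, so P = 169.71.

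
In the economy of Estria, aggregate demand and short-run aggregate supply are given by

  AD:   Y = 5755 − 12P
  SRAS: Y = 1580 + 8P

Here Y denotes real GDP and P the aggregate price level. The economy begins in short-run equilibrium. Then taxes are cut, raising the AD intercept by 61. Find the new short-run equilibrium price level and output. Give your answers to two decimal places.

P = 211.80, Y = 3274.40

This is a positive demand shock: AD shifts right.
New AD: Y = 5816 − 12P.
Set AD = SRAS: 5816 − 12P = 1580 + 8P, so 4236 = 20P and P = 211.80.
Substituting into AD, Y = 3274.40.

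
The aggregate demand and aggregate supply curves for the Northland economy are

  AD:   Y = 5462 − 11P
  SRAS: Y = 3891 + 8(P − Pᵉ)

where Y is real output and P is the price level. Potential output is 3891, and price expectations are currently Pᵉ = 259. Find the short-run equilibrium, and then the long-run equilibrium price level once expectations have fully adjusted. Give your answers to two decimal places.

Short run: with Pᵉ = 259, SRAS is Y = 1819 + 8P. Setting AD = SRAS gives 3643 = 19P, so P = 191.74 and Y = 5462 − 11P = 3352.89.
Output 3352.89 is below potential 3891, so over time expected prices fall and SRAS shifts right until Y returns to 3891.
Long run: Y = 3891 on the AD curve gives 3891 = 5462 − 11P, so P = 142.82.

Short run: P = 191.74, Y = 3352.89. Long run: P = 142.82.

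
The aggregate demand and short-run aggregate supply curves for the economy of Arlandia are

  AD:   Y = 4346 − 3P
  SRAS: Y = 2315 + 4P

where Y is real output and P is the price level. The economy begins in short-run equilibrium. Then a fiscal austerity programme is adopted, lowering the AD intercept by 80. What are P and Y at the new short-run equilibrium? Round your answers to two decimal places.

P = 278.71, Y = 3429.86

This is a negative demand shock: AD shifts left.
New AD: Y = 4266 − 3P.
Set AD = SRAS: 4266 − 3P = 2315 + 4P, so 1951 = 7P and P = 278.71.
Substituting into AD, Y = 3429.86.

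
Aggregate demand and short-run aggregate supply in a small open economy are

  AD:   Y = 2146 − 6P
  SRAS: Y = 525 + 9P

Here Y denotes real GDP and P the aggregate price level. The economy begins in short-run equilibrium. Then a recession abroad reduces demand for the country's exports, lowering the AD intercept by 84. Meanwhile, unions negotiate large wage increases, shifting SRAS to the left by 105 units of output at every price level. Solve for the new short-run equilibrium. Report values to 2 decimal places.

After both shocks: AD is Y = 2062 − 6P and SRAS is Y = 420 + 9P.
Setting them equal: 1642 = 15P, so P = 109.47.
Substituting into AD, Y = 1405.20.

P = 109.47, Y = 1405.20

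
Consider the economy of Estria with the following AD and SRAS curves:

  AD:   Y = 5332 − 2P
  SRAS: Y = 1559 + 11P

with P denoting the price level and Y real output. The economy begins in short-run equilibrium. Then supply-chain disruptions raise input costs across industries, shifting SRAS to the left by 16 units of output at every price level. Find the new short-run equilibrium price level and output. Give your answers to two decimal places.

This is a negative supply shock: SRAS shifts left.
New SRAS: Y = 1543 + 11P.
Set AD = SRAS: 5332 − 2P = 1543 + 11P, so 3789 = 13P and P = 291.46.
Substituting into AD, Y = 4749.08.

P = 291.46, Y = 4749.08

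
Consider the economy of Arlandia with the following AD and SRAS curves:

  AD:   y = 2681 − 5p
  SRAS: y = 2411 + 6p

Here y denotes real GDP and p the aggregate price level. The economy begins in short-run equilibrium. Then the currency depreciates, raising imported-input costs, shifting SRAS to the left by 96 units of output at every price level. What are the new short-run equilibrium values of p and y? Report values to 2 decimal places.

p = 33.27, y = 2514.64

This is a negative supply shock: SRAS shifts left.
New SRAS: y = 2315 + 6p.
Set AD = SRAS: 2681 − 5p = 2315 + 6p, so 366 = 11p and p = 33.27.
Substituting into AD, y = 2514.64.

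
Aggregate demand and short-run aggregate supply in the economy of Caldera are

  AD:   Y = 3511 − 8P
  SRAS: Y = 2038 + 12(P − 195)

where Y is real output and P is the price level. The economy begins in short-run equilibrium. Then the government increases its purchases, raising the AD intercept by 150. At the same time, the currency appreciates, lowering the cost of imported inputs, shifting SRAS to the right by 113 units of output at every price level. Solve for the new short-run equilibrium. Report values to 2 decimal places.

After both shocks: AD is Y = 3661 − 8P and SRAS is Y = 12P − 189.
Setting them equal: 3850 = 20P, so P = 192.50.
Substituting into AD, Y = 2121.00.

P = 192.50, Y = 2121.00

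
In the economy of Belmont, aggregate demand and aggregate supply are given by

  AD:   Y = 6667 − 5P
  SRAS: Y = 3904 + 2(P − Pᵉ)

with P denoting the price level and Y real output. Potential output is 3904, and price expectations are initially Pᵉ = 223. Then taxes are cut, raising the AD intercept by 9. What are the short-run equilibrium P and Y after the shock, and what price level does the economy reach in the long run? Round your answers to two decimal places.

AD shifts right: new AD is Y = 6676 − 5P. With Pᵉ = 223, SRAS is Y = 3458 + 2P.
Short run: 6676 − 5P = 3458 + 2P gives 3218 = 7P, so P = 459.71 and Y = 6676 − 5P = 4377.43.
Y = 4377.43 is above potential 3904; expectations adjust and SRAS shifts left until Y = 3904.
Long run: on the new AD curve, 3904 = 6676 − 5P gives P = 554.40.

Short run: P = 459.71, Y = 4377.43. Long run: P = 554.40.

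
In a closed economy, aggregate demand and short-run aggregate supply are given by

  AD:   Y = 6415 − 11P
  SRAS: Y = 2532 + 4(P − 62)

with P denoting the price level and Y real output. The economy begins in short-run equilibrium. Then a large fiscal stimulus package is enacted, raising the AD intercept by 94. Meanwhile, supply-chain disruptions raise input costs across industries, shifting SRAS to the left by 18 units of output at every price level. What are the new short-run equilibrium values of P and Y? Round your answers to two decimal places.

After both shocks: AD is Y = 6509 − 11P and SRAS is Y = 2266 + 4P.
Setting them equal: 4243 = 15P, so P = 282.87.
Substituting into AD, Y = 3397.47.

P = 282.87, Y = 3397.47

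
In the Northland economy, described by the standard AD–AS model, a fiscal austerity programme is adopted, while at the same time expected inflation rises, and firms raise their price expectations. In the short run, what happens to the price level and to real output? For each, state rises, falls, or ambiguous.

Price level: ambiguous; output: falls

The first event is a negative demand shock: AD shifts left, which by itself pushes P down and Y down.
The second is an adverse supply shock: SRAS shifts left, which by itself pushes P up and Y down.
The two shocks push P in opposite directions, so the effect on P is ambiguous. Both shocks push Y down, so Y falls.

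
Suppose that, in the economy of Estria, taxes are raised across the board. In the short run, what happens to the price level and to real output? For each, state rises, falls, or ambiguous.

Price level: falls; output: falls

This is a negative demand shock: AD shifts left.
Moving along the upward-sloping SRAS curve, P falls and Y falls.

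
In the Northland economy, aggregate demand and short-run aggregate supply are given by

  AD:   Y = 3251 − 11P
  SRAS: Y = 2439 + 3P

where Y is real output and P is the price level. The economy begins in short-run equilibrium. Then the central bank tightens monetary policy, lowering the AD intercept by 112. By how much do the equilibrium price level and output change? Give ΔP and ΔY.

ΔP = -8, ΔY = -24

This is a negative demand shock: AD shifts left.
New AD: Y = 3139 − 11P.
Set AD = SRAS: 3139 − 11P = 2439 + 3P, so 700 = 14P and P = 50.
Y = 3139 − 11·50 = 2589.
Initially P = 58, Y = 2613, so ΔP = -8 and ΔY = -24.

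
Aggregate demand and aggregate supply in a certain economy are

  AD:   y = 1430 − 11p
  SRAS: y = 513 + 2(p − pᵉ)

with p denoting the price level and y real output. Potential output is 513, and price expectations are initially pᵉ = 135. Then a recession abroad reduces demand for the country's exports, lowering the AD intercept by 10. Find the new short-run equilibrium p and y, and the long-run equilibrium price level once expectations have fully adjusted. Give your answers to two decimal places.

AD shifts left: new AD is y = 1420 − 11p. With pᵉ = 135, SRAS is y = 243 + 2p.
Short run: 1420 − 11p = 243 + 2p gives 1177 = 13p, so p = 90.54 and y = 1420 − 11p = 424.08.
y = 424.08 is below potential 513; expectations adjust and SRAS shifts right until y = 513.
Long run: on the new AD curve, 513 = 1420 − 11p gives p = 82.45.

Short run: p = 90.54, y = 424.08. Long run: p = 82.45.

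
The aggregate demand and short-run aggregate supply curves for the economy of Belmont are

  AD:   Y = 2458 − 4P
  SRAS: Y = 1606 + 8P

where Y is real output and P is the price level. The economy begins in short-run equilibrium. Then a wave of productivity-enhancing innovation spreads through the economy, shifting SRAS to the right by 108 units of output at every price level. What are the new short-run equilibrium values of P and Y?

P = 62, Y = 2210

This is a positive supply shock: SRAS shifts right.
New SRAS: Y = 1714 + 8P.
Set AD = SRAS: 2458 − 4P = 1714 + 8P, so 744 = 12P and P = 62.
Y = 2458 − 4·62 = 2210.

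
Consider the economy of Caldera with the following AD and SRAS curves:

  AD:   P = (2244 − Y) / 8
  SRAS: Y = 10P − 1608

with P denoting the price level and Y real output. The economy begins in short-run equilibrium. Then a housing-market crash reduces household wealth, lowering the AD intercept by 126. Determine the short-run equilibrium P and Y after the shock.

P = 207, Y = 462

This is a negative demand shock: AD shifts left.
New AD: Y = 2118 − 8P.
Set AD = SRAS: 2118 − 8P = 10P − 1608, so 3726 = 18P and P = 207.
Y = 2118 − 8·207 = 462.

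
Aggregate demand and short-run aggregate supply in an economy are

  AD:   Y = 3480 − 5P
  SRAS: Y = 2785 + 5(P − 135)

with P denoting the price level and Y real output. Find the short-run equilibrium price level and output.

P = 137, Y = 2795

Write SRAS as Y = 2785 + 5P − 675 = 2110 + 5P.
Set AD = SRAS: 3480 − 5P = 2110 + 5P, so 1370 = 10P and P = 137.
Then Y = 3480 − 5·137 = 2795.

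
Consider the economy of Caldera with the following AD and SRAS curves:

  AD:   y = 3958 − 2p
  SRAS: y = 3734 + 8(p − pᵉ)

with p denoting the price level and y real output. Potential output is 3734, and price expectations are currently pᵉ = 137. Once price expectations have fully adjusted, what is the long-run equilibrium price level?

Long-run p = 112

Short run: with pᵉ = 137, SRAS is y = 2638 + 8p. Setting AD = SRAS gives 1320 = 10p, so p = 132 and y = 3958 − 2·132 = 3694.
Output 3694 is below potential 3734, so over time expected prices fall and SRAS shifts right until y returns to 3734.
Long run: y = 3734 on the AD curve gives 3734 = 3958 − 2p, so p = 112.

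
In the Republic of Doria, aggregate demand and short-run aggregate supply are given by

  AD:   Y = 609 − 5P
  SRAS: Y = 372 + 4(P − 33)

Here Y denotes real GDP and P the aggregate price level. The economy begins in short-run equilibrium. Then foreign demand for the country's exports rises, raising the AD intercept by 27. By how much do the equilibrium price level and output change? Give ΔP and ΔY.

This is a positive demand shock: AD shifts right.
New AD: Y = 636 − 5P.
SRAS can be written Y = 240 + 4P.
Set AD = SRAS: 636 − 5P = 240 + 4P, so 396 = 9P and P = 44.
Y = 636 − 5·44 = 416.
Initially P = 41, Y = 404, so ΔP = +3 and ΔY = +12.

ΔP = +3, ΔY = +12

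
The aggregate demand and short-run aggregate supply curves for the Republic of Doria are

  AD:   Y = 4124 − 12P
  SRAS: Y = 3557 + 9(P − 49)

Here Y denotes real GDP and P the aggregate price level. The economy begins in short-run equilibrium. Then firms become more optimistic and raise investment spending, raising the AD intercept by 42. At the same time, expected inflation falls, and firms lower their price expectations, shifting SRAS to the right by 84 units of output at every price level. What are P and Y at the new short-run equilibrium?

P = 46, Y = 3614

After both shocks: AD is Y = 4166 − 12P and SRAS is Y = 3200 + 9P.
Setting them equal: 966 = 21P, so P = 46.
Y = 4166 − 12·46 = 3614.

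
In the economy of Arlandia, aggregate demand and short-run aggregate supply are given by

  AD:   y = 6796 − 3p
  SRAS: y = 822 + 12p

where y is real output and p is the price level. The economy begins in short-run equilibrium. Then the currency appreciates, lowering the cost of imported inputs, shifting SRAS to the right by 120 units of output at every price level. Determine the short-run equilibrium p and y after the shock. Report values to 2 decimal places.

p = 390.27, y = 5625.20

This is a positive supply shock: SRAS shifts right.
New SRAS: y = 942 + 12p.
Set AD = SRAS: 6796 − 3p = 942 + 12p, so 5854 = 15p and p = 390.27.
Substituting into AD, y = 5625.20.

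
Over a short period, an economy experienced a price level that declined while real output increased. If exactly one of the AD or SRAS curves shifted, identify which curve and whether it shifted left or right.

SRAS shifted right

P fell and Y rose. An AD shift moves P and Y in the same direction; an SRAS shift moves them in opposite directions.
Here P and Y moved in opposite directions, so the SRAS curve shifted.
Since Y rose, SRAS shifted right.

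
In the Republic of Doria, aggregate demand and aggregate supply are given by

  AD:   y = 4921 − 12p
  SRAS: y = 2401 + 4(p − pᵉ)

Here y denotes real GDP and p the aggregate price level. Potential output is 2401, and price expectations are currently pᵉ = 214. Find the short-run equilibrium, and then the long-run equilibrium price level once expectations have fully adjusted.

Short run: p = 211, y = 2389. Long run: p = 210.

Short run: with pᵉ = 214, SRAS is y = 1545 + 4p. Setting AD = SRAS gives 3376 = 16p, so p = 211 and y = 4921 − 12·211 = 2389.
Output 2389 is below potential 2401, so over time expected prices fall and SRAS shifts right until y returns to 2401.
Long run: y = 2401 on the AD curve gives 2401 = 4921 − 12p, so p = 210.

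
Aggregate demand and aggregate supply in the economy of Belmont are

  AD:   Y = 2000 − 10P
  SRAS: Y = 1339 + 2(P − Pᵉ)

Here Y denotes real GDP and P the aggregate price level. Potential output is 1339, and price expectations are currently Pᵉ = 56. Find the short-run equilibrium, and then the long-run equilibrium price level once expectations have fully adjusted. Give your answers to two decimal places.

Short run: P = 64.42, Y = 1355.83. Long run: P = 66.10.

Short run: with Pᵉ = 56, SRAS is Y = 1227 + 2P. Setting AD = SRAS gives 773 = 12P, so P = 64.42 and Y = 2000 − 10P = 1355.83.
Output 1355.83 is above potential 1339, so over time expected prices rise and SRAS shifts left until Y returns to 1339.
Long run: Y = 1339 on the AD curve gives 1339 = 2000 − 10P, so P = 66.10.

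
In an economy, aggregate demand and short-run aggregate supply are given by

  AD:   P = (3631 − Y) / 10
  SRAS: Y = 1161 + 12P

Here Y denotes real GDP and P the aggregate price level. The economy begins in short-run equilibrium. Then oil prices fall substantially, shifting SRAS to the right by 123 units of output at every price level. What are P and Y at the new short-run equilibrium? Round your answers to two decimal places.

P = 106.68, Y = 2564.18

This is a positive supply shock: SRAS shifts right.
New SRAS: Y = 1284 + 12P.
Set AD = SRAS: 3631 − 10P = 1284 + 12P, so 2347 = 22P and P = 106.68.
Substituting into AD, Y = 2564.18.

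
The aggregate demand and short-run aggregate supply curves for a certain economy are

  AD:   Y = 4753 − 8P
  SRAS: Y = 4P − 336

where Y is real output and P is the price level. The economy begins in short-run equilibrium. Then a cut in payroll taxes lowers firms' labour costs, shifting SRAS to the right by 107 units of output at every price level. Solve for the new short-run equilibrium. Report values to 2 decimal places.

P = 415.17, Y = 1431.67

This is a positive supply shock: SRAS shifts right.
New SRAS: Y = 4P − 229.
Set AD = SRAS: 4753 − 8P = 4P − 229, so 4982 = 12P and P = 415.17.
Substituting into AD, Y = 1431.67.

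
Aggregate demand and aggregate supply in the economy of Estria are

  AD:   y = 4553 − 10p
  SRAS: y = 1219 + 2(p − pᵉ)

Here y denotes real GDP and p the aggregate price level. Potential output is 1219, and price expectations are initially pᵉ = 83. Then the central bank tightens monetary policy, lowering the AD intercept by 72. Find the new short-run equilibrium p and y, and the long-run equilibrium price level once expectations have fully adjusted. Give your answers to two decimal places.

AD shifts left: new AD is y = 4481 − 10p. With pᵉ = 83, SRAS is y = 1053 + 2p.
Short run: 4481 − 10p = 1053 + 2p gives 3428 = 12p, so p = 285.67 and y = 4481 − 10p = 1624.33.
y = 1624.33 is above potential 1219; expectations adjust and SRAS shifts left until y = 1219.
Long run: on the new AD curve, 1219 = 4481 − 10p gives p = 326.20.

Short run: p = 285.67, y = 1624.33. Long run: p = 326.20.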